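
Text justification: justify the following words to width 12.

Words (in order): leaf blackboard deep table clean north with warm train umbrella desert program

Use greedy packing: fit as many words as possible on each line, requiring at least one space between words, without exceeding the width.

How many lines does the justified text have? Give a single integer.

Line 1: ['leaf'] (min_width=4, slack=8)
Line 2: ['blackboard'] (min_width=10, slack=2)
Line 3: ['deep', 'table'] (min_width=10, slack=2)
Line 4: ['clean', 'north'] (min_width=11, slack=1)
Line 5: ['with', 'warm'] (min_width=9, slack=3)
Line 6: ['train'] (min_width=5, slack=7)
Line 7: ['umbrella'] (min_width=8, slack=4)
Line 8: ['desert'] (min_width=6, slack=6)
Line 9: ['program'] (min_width=7, slack=5)
Total lines: 9

Answer: 9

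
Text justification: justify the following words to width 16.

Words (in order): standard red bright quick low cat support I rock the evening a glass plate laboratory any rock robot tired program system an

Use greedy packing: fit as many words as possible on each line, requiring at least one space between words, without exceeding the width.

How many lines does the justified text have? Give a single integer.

Answer: 9

Derivation:
Line 1: ['standard', 'red'] (min_width=12, slack=4)
Line 2: ['bright', 'quick', 'low'] (min_width=16, slack=0)
Line 3: ['cat', 'support', 'I'] (min_width=13, slack=3)
Line 4: ['rock', 'the', 'evening'] (min_width=16, slack=0)
Line 5: ['a', 'glass', 'plate'] (min_width=13, slack=3)
Line 6: ['laboratory', 'any'] (min_width=14, slack=2)
Line 7: ['rock', 'robot', 'tired'] (min_width=16, slack=0)
Line 8: ['program', 'system'] (min_width=14, slack=2)
Line 9: ['an'] (min_width=2, slack=14)
Total lines: 9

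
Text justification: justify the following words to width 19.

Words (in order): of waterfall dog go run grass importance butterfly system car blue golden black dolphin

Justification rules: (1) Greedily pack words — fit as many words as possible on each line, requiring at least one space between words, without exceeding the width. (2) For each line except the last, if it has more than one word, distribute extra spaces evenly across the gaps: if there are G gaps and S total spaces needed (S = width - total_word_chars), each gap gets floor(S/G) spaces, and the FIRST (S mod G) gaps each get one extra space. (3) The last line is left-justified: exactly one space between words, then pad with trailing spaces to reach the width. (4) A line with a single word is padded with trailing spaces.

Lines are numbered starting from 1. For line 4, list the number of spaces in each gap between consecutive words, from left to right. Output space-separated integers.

Line 1: ['of', 'waterfall', 'dog', 'go'] (min_width=19, slack=0)
Line 2: ['run', 'grass'] (min_width=9, slack=10)
Line 3: ['importance'] (min_width=10, slack=9)
Line 4: ['butterfly', 'system'] (min_width=16, slack=3)
Line 5: ['car', 'blue', 'golden'] (min_width=15, slack=4)
Line 6: ['black', 'dolphin'] (min_width=13, slack=6)

Answer: 4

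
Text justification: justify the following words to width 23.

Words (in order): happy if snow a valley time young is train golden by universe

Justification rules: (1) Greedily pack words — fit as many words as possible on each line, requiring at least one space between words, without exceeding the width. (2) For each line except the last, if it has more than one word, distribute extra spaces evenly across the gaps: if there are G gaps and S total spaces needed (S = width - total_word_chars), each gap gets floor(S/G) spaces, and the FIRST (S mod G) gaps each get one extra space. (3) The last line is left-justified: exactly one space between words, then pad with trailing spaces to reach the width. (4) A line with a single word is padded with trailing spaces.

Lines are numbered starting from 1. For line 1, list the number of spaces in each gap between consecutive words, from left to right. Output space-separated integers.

Answer: 2 1 1 1

Derivation:
Line 1: ['happy', 'if', 'snow', 'a', 'valley'] (min_width=22, slack=1)
Line 2: ['time', 'young', 'is', 'train'] (min_width=19, slack=4)
Line 3: ['golden', 'by', 'universe'] (min_width=18, slack=5)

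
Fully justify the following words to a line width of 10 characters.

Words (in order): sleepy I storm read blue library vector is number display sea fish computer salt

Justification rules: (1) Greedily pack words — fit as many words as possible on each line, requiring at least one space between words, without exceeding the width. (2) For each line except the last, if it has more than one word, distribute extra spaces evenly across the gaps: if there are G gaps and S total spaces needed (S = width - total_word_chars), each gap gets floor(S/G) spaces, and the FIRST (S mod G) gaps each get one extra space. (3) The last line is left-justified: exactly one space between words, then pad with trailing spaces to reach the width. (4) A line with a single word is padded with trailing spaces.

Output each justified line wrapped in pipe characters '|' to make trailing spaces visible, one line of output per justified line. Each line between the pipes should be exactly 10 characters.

Line 1: ['sleepy', 'I'] (min_width=8, slack=2)
Line 2: ['storm', 'read'] (min_width=10, slack=0)
Line 3: ['blue'] (min_width=4, slack=6)
Line 4: ['library'] (min_width=7, slack=3)
Line 5: ['vector', 'is'] (min_width=9, slack=1)
Line 6: ['number'] (min_width=6, slack=4)
Line 7: ['display'] (min_width=7, slack=3)
Line 8: ['sea', 'fish'] (min_width=8, slack=2)
Line 9: ['computer'] (min_width=8, slack=2)
Line 10: ['salt'] (min_width=4, slack=6)

Answer: |sleepy   I|
|storm read|
|blue      |
|library   |
|vector  is|
|number    |
|display   |
|sea   fish|
|computer  |
|salt      |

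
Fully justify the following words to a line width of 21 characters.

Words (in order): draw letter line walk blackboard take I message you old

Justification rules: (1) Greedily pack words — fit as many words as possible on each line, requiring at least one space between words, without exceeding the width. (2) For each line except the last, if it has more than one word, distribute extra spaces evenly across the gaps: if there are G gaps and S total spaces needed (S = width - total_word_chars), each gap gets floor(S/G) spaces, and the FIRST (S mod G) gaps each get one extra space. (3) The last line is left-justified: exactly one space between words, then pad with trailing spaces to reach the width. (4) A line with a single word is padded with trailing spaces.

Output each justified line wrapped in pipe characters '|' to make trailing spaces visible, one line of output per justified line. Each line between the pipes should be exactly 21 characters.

Answer: |draw letter line walk|
|blackboard   take   I|
|message you old      |

Derivation:
Line 1: ['draw', 'letter', 'line', 'walk'] (min_width=21, slack=0)
Line 2: ['blackboard', 'take', 'I'] (min_width=17, slack=4)
Line 3: ['message', 'you', 'old'] (min_width=15, slack=6)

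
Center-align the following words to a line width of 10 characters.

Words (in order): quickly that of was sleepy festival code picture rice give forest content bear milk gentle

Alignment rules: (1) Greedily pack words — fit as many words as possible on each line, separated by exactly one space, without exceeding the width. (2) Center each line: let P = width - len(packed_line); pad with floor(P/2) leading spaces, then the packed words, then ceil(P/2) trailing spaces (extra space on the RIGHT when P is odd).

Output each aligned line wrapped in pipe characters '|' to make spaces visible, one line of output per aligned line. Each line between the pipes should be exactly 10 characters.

Line 1: ['quickly'] (min_width=7, slack=3)
Line 2: ['that', 'of'] (min_width=7, slack=3)
Line 3: ['was', 'sleepy'] (min_width=10, slack=0)
Line 4: ['festival'] (min_width=8, slack=2)
Line 5: ['code'] (min_width=4, slack=6)
Line 6: ['picture'] (min_width=7, slack=3)
Line 7: ['rice', 'give'] (min_width=9, slack=1)
Line 8: ['forest'] (min_width=6, slack=4)
Line 9: ['content'] (min_width=7, slack=3)
Line 10: ['bear', 'milk'] (min_width=9, slack=1)
Line 11: ['gentle'] (min_width=6, slack=4)

Answer: | quickly  |
| that of  |
|was sleepy|
| festival |
|   code   |
| picture  |
|rice give |
|  forest  |
| content  |
|bear milk |
|  gentle  |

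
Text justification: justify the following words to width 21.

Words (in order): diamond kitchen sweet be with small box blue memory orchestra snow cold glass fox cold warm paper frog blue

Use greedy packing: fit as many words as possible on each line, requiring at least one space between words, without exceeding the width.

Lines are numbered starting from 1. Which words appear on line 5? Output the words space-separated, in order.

Answer: cold warm paper frog

Derivation:
Line 1: ['diamond', 'kitchen', 'sweet'] (min_width=21, slack=0)
Line 2: ['be', 'with', 'small', 'box'] (min_width=17, slack=4)
Line 3: ['blue', 'memory', 'orchestra'] (min_width=21, slack=0)
Line 4: ['snow', 'cold', 'glass', 'fox'] (min_width=19, slack=2)
Line 5: ['cold', 'warm', 'paper', 'frog'] (min_width=20, slack=1)
Line 6: ['blue'] (min_width=4, slack=17)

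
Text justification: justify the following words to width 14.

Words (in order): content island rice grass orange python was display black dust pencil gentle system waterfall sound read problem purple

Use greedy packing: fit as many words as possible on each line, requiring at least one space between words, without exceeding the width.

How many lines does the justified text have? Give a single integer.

Line 1: ['content', 'island'] (min_width=14, slack=0)
Line 2: ['rice', 'grass'] (min_width=10, slack=4)
Line 3: ['orange', 'python'] (min_width=13, slack=1)
Line 4: ['was', 'display'] (min_width=11, slack=3)
Line 5: ['black', 'dust'] (min_width=10, slack=4)
Line 6: ['pencil', 'gentle'] (min_width=13, slack=1)
Line 7: ['system'] (min_width=6, slack=8)
Line 8: ['waterfall'] (min_width=9, slack=5)
Line 9: ['sound', 'read'] (min_width=10, slack=4)
Line 10: ['problem', 'purple'] (min_width=14, slack=0)
Total lines: 10

Answer: 10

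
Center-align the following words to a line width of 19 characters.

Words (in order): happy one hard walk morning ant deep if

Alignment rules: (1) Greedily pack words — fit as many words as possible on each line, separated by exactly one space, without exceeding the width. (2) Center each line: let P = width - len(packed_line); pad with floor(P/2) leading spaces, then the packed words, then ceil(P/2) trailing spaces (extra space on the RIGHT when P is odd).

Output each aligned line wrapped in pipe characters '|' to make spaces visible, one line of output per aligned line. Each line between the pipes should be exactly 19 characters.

Line 1: ['happy', 'one', 'hard', 'walk'] (min_width=19, slack=0)
Line 2: ['morning', 'ant', 'deep', 'if'] (min_width=19, slack=0)

Answer: |happy one hard walk|
|morning ant deep if|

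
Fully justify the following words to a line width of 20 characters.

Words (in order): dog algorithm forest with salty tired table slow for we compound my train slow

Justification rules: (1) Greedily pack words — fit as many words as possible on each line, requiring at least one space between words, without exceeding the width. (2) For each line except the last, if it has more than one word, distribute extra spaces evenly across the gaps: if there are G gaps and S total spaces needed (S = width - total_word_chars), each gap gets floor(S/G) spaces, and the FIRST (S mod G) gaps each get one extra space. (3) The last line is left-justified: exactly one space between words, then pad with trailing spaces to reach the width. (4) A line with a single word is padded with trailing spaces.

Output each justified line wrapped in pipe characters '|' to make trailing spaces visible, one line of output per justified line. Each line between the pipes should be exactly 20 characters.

Answer: |dog algorithm forest|
|with   salty   tired|
|table  slow  for  we|
|compound   my  train|
|slow                |

Derivation:
Line 1: ['dog', 'algorithm', 'forest'] (min_width=20, slack=0)
Line 2: ['with', 'salty', 'tired'] (min_width=16, slack=4)
Line 3: ['table', 'slow', 'for', 'we'] (min_width=17, slack=3)
Line 4: ['compound', 'my', 'train'] (min_width=17, slack=3)
Line 5: ['slow'] (min_width=4, slack=16)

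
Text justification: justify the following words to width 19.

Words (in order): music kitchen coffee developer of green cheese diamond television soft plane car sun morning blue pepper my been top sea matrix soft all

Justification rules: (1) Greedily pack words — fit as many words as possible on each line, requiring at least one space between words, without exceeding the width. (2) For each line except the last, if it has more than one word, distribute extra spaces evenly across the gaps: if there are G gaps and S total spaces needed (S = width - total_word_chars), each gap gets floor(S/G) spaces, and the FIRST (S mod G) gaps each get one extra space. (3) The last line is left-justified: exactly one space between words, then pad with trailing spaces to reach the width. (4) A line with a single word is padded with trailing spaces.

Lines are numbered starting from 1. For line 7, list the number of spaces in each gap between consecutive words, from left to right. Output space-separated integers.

Answer: 3 2 2

Derivation:
Line 1: ['music', 'kitchen'] (min_width=13, slack=6)
Line 2: ['coffee', 'developer', 'of'] (min_width=19, slack=0)
Line 3: ['green', 'cheese'] (min_width=12, slack=7)
Line 4: ['diamond', 'television'] (min_width=18, slack=1)
Line 5: ['soft', 'plane', 'car', 'sun'] (min_width=18, slack=1)
Line 6: ['morning', 'blue', 'pepper'] (min_width=19, slack=0)
Line 7: ['my', 'been', 'top', 'sea'] (min_width=15, slack=4)
Line 8: ['matrix', 'soft', 'all'] (min_width=15, slack=4)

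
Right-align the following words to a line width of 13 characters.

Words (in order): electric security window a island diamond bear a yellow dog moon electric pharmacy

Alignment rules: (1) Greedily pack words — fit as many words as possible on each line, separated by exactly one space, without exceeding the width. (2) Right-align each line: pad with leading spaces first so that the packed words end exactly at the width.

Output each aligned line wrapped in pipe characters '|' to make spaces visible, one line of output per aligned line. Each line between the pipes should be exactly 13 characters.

Line 1: ['electric'] (min_width=8, slack=5)
Line 2: ['security'] (min_width=8, slack=5)
Line 3: ['window', 'a'] (min_width=8, slack=5)
Line 4: ['island'] (min_width=6, slack=7)
Line 5: ['diamond', 'bear'] (min_width=12, slack=1)
Line 6: ['a', 'yellow', 'dog'] (min_width=12, slack=1)
Line 7: ['moon', 'electric'] (min_width=13, slack=0)
Line 8: ['pharmacy'] (min_width=8, slack=5)

Answer: |     electric|
|     security|
|     window a|
|       island|
| diamond bear|
| a yellow dog|
|moon electric|
|     pharmacy|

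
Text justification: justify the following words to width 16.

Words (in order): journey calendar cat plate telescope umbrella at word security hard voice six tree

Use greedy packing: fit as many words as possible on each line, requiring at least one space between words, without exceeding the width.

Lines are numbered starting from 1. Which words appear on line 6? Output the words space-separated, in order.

Answer: voice six tree

Derivation:
Line 1: ['journey', 'calendar'] (min_width=16, slack=0)
Line 2: ['cat', 'plate'] (min_width=9, slack=7)
Line 3: ['telescope'] (min_width=9, slack=7)
Line 4: ['umbrella', 'at', 'word'] (min_width=16, slack=0)
Line 5: ['security', 'hard'] (min_width=13, slack=3)
Line 6: ['voice', 'six', 'tree'] (min_width=14, slack=2)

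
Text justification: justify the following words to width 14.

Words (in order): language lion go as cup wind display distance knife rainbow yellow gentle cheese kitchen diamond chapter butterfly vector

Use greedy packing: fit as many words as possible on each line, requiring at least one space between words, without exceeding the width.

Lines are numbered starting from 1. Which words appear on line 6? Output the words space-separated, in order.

Answer: gentle cheese

Derivation:
Line 1: ['language', 'lion'] (min_width=13, slack=1)
Line 2: ['go', 'as', 'cup', 'wind'] (min_width=14, slack=0)
Line 3: ['display'] (min_width=7, slack=7)
Line 4: ['distance', 'knife'] (min_width=14, slack=0)
Line 5: ['rainbow', 'yellow'] (min_width=14, slack=0)
Line 6: ['gentle', 'cheese'] (min_width=13, slack=1)
Line 7: ['kitchen'] (min_width=7, slack=7)
Line 8: ['diamond'] (min_width=7, slack=7)
Line 9: ['chapter'] (min_width=7, slack=7)
Line 10: ['butterfly'] (min_width=9, slack=5)
Line 11: ['vector'] (min_width=6, slack=8)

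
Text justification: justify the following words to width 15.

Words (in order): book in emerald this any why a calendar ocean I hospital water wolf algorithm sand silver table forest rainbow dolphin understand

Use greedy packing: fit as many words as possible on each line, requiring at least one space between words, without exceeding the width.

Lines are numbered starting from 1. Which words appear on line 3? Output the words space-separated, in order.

Answer: calendar ocean

Derivation:
Line 1: ['book', 'in', 'emerald'] (min_width=15, slack=0)
Line 2: ['this', 'any', 'why', 'a'] (min_width=14, slack=1)
Line 3: ['calendar', 'ocean'] (min_width=14, slack=1)
Line 4: ['I', 'hospital'] (min_width=10, slack=5)
Line 5: ['water', 'wolf'] (min_width=10, slack=5)
Line 6: ['algorithm', 'sand'] (min_width=14, slack=1)
Line 7: ['silver', 'table'] (min_width=12, slack=3)
Line 8: ['forest', 'rainbow'] (min_width=14, slack=1)
Line 9: ['dolphin'] (min_width=7, slack=8)
Line 10: ['understand'] (min_width=10, slack=5)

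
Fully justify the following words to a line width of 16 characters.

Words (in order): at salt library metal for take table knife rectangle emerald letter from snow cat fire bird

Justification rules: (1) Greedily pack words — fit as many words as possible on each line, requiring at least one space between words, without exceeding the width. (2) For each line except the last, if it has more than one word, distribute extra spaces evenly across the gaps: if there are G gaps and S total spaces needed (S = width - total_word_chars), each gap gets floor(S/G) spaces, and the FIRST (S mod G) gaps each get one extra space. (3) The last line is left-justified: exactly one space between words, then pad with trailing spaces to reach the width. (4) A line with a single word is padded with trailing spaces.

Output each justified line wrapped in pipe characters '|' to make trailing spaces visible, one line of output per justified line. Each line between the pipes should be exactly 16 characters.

Answer: |at  salt library|
|metal  for  take|
|table      knife|
|rectangle       |
|emerald   letter|
|from   snow  cat|
|fire bird       |

Derivation:
Line 1: ['at', 'salt', 'library'] (min_width=15, slack=1)
Line 2: ['metal', 'for', 'take'] (min_width=14, slack=2)
Line 3: ['table', 'knife'] (min_width=11, slack=5)
Line 4: ['rectangle'] (min_width=9, slack=7)
Line 5: ['emerald', 'letter'] (min_width=14, slack=2)
Line 6: ['from', 'snow', 'cat'] (min_width=13, slack=3)
Line 7: ['fire', 'bird'] (min_width=9, slack=7)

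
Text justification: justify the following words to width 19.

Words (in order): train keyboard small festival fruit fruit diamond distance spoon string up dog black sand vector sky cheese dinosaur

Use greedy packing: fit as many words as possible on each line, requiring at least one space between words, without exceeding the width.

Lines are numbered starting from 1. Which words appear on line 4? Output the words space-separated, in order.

Line 1: ['train', 'keyboard'] (min_width=14, slack=5)
Line 2: ['small', 'festival'] (min_width=14, slack=5)
Line 3: ['fruit', 'fruit', 'diamond'] (min_width=19, slack=0)
Line 4: ['distance', 'spoon'] (min_width=14, slack=5)
Line 5: ['string', 'up', 'dog', 'black'] (min_width=19, slack=0)
Line 6: ['sand', 'vector', 'sky'] (min_width=15, slack=4)
Line 7: ['cheese', 'dinosaur'] (min_width=15, slack=4)

Answer: distance spoon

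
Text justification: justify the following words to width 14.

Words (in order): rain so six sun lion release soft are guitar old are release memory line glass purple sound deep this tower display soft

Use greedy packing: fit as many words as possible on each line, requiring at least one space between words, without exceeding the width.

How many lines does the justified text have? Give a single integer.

Answer: 10

Derivation:
Line 1: ['rain', 'so', 'six'] (min_width=11, slack=3)
Line 2: ['sun', 'lion'] (min_width=8, slack=6)
Line 3: ['release', 'soft'] (min_width=12, slack=2)
Line 4: ['are', 'guitar', 'old'] (min_width=14, slack=0)
Line 5: ['are', 'release'] (min_width=11, slack=3)
Line 6: ['memory', 'line'] (min_width=11, slack=3)
Line 7: ['glass', 'purple'] (min_width=12, slack=2)
Line 8: ['sound', 'deep'] (min_width=10, slack=4)
Line 9: ['this', 'tower'] (min_width=10, slack=4)
Line 10: ['display', 'soft'] (min_width=12, slack=2)
Total lines: 10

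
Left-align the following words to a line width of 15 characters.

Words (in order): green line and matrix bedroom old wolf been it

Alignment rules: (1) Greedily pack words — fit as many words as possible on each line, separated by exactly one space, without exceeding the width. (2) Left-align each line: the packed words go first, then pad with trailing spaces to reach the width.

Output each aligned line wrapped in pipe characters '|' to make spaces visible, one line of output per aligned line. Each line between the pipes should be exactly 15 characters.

Line 1: ['green', 'line', 'and'] (min_width=14, slack=1)
Line 2: ['matrix', 'bedroom'] (min_width=14, slack=1)
Line 3: ['old', 'wolf', 'been'] (min_width=13, slack=2)
Line 4: ['it'] (min_width=2, slack=13)

Answer: |green line and |
|matrix bedroom |
|old wolf been  |
|it             |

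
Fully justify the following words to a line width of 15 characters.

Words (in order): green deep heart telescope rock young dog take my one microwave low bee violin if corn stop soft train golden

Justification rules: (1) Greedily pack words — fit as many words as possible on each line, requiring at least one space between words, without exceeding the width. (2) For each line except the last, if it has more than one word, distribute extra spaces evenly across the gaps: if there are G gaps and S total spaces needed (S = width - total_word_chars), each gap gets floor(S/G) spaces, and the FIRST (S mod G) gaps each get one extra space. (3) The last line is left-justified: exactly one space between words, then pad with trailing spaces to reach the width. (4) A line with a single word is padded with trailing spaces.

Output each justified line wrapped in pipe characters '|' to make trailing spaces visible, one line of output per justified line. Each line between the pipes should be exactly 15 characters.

Answer: |green      deep|
|heart telescope|
|rock  young dog|
|take   my   one|
|microwave   low|
|bee  violin  if|
|corn  stop soft|
|train golden   |

Derivation:
Line 1: ['green', 'deep'] (min_width=10, slack=5)
Line 2: ['heart', 'telescope'] (min_width=15, slack=0)
Line 3: ['rock', 'young', 'dog'] (min_width=14, slack=1)
Line 4: ['take', 'my', 'one'] (min_width=11, slack=4)
Line 5: ['microwave', 'low'] (min_width=13, slack=2)
Line 6: ['bee', 'violin', 'if'] (min_width=13, slack=2)
Line 7: ['corn', 'stop', 'soft'] (min_width=14, slack=1)
Line 8: ['train', 'golden'] (min_width=12, slack=3)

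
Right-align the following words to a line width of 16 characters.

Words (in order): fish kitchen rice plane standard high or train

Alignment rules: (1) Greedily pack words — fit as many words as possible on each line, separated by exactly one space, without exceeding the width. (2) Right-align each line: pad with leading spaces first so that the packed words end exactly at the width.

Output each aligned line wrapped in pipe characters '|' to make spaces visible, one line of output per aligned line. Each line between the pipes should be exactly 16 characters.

Line 1: ['fish', 'kitchen'] (min_width=12, slack=4)
Line 2: ['rice', 'plane'] (min_width=10, slack=6)
Line 3: ['standard', 'high', 'or'] (min_width=16, slack=0)
Line 4: ['train'] (min_width=5, slack=11)

Answer: |    fish kitchen|
|      rice plane|
|standard high or|
|           train|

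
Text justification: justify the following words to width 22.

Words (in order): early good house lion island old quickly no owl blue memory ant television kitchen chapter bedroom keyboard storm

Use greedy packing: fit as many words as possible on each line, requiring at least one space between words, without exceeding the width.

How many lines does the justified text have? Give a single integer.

Answer: 6

Derivation:
Line 1: ['early', 'good', 'house', 'lion'] (min_width=21, slack=1)
Line 2: ['island', 'old', 'quickly', 'no'] (min_width=21, slack=1)
Line 3: ['owl', 'blue', 'memory', 'ant'] (min_width=19, slack=3)
Line 4: ['television', 'kitchen'] (min_width=18, slack=4)
Line 5: ['chapter', 'bedroom'] (min_width=15, slack=7)
Line 6: ['keyboard', 'storm'] (min_width=14, slack=8)
Total lines: 6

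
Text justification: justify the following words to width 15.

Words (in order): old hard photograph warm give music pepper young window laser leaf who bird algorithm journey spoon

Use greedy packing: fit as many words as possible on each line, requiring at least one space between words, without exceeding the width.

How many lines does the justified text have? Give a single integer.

Line 1: ['old', 'hard'] (min_width=8, slack=7)
Line 2: ['photograph', 'warm'] (min_width=15, slack=0)
Line 3: ['give', 'music'] (min_width=10, slack=5)
Line 4: ['pepper', 'young'] (min_width=12, slack=3)
Line 5: ['window', 'laser'] (min_width=12, slack=3)
Line 6: ['leaf', 'who', 'bird'] (min_width=13, slack=2)
Line 7: ['algorithm'] (min_width=9, slack=6)
Line 8: ['journey', 'spoon'] (min_width=13, slack=2)
Total lines: 8

Answer: 8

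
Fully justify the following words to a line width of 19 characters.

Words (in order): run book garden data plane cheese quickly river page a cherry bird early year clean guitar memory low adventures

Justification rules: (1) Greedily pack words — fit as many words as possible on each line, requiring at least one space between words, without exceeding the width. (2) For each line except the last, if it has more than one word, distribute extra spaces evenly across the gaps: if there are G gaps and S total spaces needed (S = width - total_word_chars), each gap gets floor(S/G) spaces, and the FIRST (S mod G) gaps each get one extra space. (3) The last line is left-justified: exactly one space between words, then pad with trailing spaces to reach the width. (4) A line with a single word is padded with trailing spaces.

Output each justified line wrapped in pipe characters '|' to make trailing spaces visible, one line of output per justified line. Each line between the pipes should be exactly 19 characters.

Line 1: ['run', 'book', 'garden'] (min_width=15, slack=4)
Line 2: ['data', 'plane', 'cheese'] (min_width=17, slack=2)
Line 3: ['quickly', 'river', 'page'] (min_width=18, slack=1)
Line 4: ['a', 'cherry', 'bird', 'early'] (min_width=19, slack=0)
Line 5: ['year', 'clean', 'guitar'] (min_width=17, slack=2)
Line 6: ['memory', 'low'] (min_width=10, slack=9)
Line 7: ['adventures'] (min_width=10, slack=9)

Answer: |run   book   garden|
|data  plane  cheese|
|quickly  river page|
|a cherry bird early|
|year  clean  guitar|
|memory          low|
|adventures         |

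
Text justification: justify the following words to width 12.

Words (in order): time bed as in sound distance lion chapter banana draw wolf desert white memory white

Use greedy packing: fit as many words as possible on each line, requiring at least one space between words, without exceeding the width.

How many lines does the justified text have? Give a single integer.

Answer: 8

Derivation:
Line 1: ['time', 'bed', 'as'] (min_width=11, slack=1)
Line 2: ['in', 'sound'] (min_width=8, slack=4)
Line 3: ['distance'] (min_width=8, slack=4)
Line 4: ['lion', 'chapter'] (min_width=12, slack=0)
Line 5: ['banana', 'draw'] (min_width=11, slack=1)
Line 6: ['wolf', 'desert'] (min_width=11, slack=1)
Line 7: ['white', 'memory'] (min_width=12, slack=0)
Line 8: ['white'] (min_width=5, slack=7)
Total lines: 8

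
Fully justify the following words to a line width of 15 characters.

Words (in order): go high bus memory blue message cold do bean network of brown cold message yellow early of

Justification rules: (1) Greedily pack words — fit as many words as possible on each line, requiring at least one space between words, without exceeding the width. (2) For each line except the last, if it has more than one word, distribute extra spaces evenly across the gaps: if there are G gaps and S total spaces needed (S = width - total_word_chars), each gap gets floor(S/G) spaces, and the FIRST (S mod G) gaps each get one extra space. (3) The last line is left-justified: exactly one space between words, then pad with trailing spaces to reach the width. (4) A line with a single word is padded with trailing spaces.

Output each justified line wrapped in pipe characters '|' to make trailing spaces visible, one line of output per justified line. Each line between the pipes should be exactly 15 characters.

Line 1: ['go', 'high', 'bus'] (min_width=11, slack=4)
Line 2: ['memory', 'blue'] (min_width=11, slack=4)
Line 3: ['message', 'cold', 'do'] (min_width=15, slack=0)
Line 4: ['bean', 'network', 'of'] (min_width=15, slack=0)
Line 5: ['brown', 'cold'] (min_width=10, slack=5)
Line 6: ['message', 'yellow'] (min_width=14, slack=1)
Line 7: ['early', 'of'] (min_width=8, slack=7)

Answer: |go   high   bus|
|memory     blue|
|message cold do|
|bean network of|
|brown      cold|
|message  yellow|
|early of       |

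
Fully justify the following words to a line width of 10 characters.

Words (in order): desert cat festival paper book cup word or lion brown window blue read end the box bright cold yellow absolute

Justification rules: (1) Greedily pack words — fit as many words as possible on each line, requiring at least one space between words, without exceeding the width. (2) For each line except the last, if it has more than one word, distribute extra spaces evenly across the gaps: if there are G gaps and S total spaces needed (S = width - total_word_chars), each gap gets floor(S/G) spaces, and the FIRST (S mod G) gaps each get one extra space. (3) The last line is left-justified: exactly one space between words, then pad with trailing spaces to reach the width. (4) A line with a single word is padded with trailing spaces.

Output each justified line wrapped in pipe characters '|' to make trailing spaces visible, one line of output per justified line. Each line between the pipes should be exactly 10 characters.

Line 1: ['desert', 'cat'] (min_width=10, slack=0)
Line 2: ['festival'] (min_width=8, slack=2)
Line 3: ['paper', 'book'] (min_width=10, slack=0)
Line 4: ['cup', 'word'] (min_width=8, slack=2)
Line 5: ['or', 'lion'] (min_width=7, slack=3)
Line 6: ['brown'] (min_width=5, slack=5)
Line 7: ['window'] (min_width=6, slack=4)
Line 8: ['blue', 'read'] (min_width=9, slack=1)
Line 9: ['end', 'the'] (min_width=7, slack=3)
Line 10: ['box', 'bright'] (min_width=10, slack=0)
Line 11: ['cold'] (min_width=4, slack=6)
Line 12: ['yellow'] (min_width=6, slack=4)
Line 13: ['absolute'] (min_width=8, slack=2)

Answer: |desert cat|
|festival  |
|paper book|
|cup   word|
|or    lion|
|brown     |
|window    |
|blue  read|
|end    the|
|box bright|
|cold      |
|yellow    |
|absolute  |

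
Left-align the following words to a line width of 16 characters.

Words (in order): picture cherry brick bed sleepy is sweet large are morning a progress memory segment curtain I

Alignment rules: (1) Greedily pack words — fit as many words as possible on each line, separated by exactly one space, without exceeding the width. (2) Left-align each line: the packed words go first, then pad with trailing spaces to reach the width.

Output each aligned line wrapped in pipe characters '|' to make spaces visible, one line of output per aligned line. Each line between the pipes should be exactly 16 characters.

Answer: |picture cherry  |
|brick bed sleepy|
|is sweet large  |
|are morning a   |
|progress memory |
|segment curtain |
|I               |

Derivation:
Line 1: ['picture', 'cherry'] (min_width=14, slack=2)
Line 2: ['brick', 'bed', 'sleepy'] (min_width=16, slack=0)
Line 3: ['is', 'sweet', 'large'] (min_width=14, slack=2)
Line 4: ['are', 'morning', 'a'] (min_width=13, slack=3)
Line 5: ['progress', 'memory'] (min_width=15, slack=1)
Line 6: ['segment', 'curtain'] (min_width=15, slack=1)
Line 7: ['I'] (min_width=1, slack=15)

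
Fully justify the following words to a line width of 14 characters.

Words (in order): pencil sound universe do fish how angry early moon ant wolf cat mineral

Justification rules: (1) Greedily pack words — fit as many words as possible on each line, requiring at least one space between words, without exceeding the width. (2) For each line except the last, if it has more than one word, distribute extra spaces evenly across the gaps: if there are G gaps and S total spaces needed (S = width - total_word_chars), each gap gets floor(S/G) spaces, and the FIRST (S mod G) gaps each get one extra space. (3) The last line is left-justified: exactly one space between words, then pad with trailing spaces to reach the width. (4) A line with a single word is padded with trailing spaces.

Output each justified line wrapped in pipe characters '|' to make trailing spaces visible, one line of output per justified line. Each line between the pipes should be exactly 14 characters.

Line 1: ['pencil', 'sound'] (min_width=12, slack=2)
Line 2: ['universe', 'do'] (min_width=11, slack=3)
Line 3: ['fish', 'how', 'angry'] (min_width=14, slack=0)
Line 4: ['early', 'moon', 'ant'] (min_width=14, slack=0)
Line 5: ['wolf', 'cat'] (min_width=8, slack=6)
Line 6: ['mineral'] (min_width=7, slack=7)

Answer: |pencil   sound|
|universe    do|
|fish how angry|
|early moon ant|
|wolf       cat|
|mineral       |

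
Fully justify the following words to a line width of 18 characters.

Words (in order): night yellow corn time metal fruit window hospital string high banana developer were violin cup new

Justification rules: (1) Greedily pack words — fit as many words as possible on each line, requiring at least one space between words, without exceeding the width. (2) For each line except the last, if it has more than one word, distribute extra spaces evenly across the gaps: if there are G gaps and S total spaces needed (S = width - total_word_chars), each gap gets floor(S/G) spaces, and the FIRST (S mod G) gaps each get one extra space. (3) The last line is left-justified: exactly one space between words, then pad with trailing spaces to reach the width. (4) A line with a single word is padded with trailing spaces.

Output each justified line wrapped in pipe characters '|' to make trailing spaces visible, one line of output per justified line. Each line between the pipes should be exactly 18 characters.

Answer: |night  yellow corn|
|time  metal  fruit|
|window    hospital|
|string high banana|
|developer     were|
|violin cup new    |

Derivation:
Line 1: ['night', 'yellow', 'corn'] (min_width=17, slack=1)
Line 2: ['time', 'metal', 'fruit'] (min_width=16, slack=2)
Line 3: ['window', 'hospital'] (min_width=15, slack=3)
Line 4: ['string', 'high', 'banana'] (min_width=18, slack=0)
Line 5: ['developer', 'were'] (min_width=14, slack=4)
Line 6: ['violin', 'cup', 'new'] (min_width=14, slack=4)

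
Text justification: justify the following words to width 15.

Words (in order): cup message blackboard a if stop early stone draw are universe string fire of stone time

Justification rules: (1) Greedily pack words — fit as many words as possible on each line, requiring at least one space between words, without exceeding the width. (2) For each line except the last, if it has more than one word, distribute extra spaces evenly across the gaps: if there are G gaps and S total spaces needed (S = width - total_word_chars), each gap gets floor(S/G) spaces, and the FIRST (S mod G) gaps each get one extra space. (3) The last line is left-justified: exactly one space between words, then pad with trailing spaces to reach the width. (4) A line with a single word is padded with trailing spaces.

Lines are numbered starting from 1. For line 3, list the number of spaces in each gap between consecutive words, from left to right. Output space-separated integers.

Answer: 6

Derivation:
Line 1: ['cup', 'message'] (min_width=11, slack=4)
Line 2: ['blackboard', 'a', 'if'] (min_width=15, slack=0)
Line 3: ['stop', 'early'] (min_width=10, slack=5)
Line 4: ['stone', 'draw', 'are'] (min_width=14, slack=1)
Line 5: ['universe', 'string'] (min_width=15, slack=0)
Line 6: ['fire', 'of', 'stone'] (min_width=13, slack=2)
Line 7: ['time'] (min_width=4, slack=11)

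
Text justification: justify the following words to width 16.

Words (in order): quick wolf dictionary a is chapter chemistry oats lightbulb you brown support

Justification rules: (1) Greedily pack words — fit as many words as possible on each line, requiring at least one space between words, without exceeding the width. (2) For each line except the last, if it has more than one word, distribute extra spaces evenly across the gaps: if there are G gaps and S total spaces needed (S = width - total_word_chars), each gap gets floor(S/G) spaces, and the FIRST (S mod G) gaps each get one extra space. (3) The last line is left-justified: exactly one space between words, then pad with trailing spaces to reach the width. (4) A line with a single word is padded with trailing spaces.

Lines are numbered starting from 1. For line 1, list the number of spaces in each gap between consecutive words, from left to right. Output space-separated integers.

Line 1: ['quick', 'wolf'] (min_width=10, slack=6)
Line 2: ['dictionary', 'a', 'is'] (min_width=15, slack=1)
Line 3: ['chapter'] (min_width=7, slack=9)
Line 4: ['chemistry', 'oats'] (min_width=14, slack=2)
Line 5: ['lightbulb', 'you'] (min_width=13, slack=3)
Line 6: ['brown', 'support'] (min_width=13, slack=3)

Answer: 7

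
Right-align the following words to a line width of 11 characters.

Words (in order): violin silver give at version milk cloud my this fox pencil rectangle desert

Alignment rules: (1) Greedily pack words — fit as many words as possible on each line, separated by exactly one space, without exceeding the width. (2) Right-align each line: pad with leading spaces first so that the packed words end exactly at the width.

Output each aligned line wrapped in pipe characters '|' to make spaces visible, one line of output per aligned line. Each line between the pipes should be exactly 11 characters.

Answer: |     violin|
|silver give|
| at version|
| milk cloud|
|my this fox|
|     pencil|
|  rectangle|
|     desert|

Derivation:
Line 1: ['violin'] (min_width=6, slack=5)
Line 2: ['silver', 'give'] (min_width=11, slack=0)
Line 3: ['at', 'version'] (min_width=10, slack=1)
Line 4: ['milk', 'cloud'] (min_width=10, slack=1)
Line 5: ['my', 'this', 'fox'] (min_width=11, slack=0)
Line 6: ['pencil'] (min_width=6, slack=5)
Line 7: ['rectangle'] (min_width=9, slack=2)
Line 8: ['desert'] (min_width=6, slack=5)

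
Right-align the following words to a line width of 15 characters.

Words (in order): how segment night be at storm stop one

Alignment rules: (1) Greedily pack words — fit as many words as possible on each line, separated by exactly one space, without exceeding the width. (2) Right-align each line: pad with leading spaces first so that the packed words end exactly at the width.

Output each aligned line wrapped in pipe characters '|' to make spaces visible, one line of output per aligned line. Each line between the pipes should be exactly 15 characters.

Answer: |    how segment|
|    night be at|
| storm stop one|

Derivation:
Line 1: ['how', 'segment'] (min_width=11, slack=4)
Line 2: ['night', 'be', 'at'] (min_width=11, slack=4)
Line 3: ['storm', 'stop', 'one'] (min_width=14, slack=1)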